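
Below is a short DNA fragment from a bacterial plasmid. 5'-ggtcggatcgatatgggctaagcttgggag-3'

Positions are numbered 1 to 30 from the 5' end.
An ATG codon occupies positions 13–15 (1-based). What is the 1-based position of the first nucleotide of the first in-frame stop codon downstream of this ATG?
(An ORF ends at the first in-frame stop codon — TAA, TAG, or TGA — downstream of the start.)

19

Codons from position 13: ATG (13–15), GGC (16–18), TAA (19–21).
TAA is a stop codon; it begins at position 19.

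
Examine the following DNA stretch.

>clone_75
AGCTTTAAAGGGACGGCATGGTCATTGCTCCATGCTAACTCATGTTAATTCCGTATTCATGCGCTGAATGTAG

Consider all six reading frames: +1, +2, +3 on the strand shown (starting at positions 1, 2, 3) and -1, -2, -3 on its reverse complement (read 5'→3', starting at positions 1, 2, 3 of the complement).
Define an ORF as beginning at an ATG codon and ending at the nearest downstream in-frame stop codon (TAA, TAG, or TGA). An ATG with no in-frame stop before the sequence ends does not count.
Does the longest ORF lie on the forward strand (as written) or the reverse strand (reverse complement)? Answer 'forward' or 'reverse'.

forward

Reverse complement (5'→3'): CTACATTCAGCGCATGAATACGGAATTAACATGAGTTAGCATGGAGCAATGACCATGCCGTCCCTTTAAAGCT
Frame +1: AGC TTT AAA GGG ACG GCA TGG TCA TTG CTC CAT GCT AAC TCA TGT TAA TTC CGT ATT CAT GCG CTG AAT GTA — no ATG→stop ORF.
Frame +2: GCT TTA AAG GGA CGG CAT GGT CAT TGC TCC ATG CTA ACT CAT GTT AAT TCC GTA TTC ATG CGC TGA ATG TAG — ATG at 32, stop TGA at 65 → 36 nt; ATG at 59, stop TGA at 65 → 9 nt; ATG at 68, stop TAG at 71 → 6 nt.
Frame +3: CTT TAA AGG GAC GGC ATG GTC ATT GCT CCA TGC TAA CTC ATG TTA ATT CCG TAT TCA TGC GCT GAA TGT — ATG at 18, stop TAA at 36 → 21 nt.
Frame -1: CTA CAT TCA GCG CAT GAA TAC GGA ATT AAC ATG AGT TAG CAT GGA GCA ATG ACC ATG CCG TCC CTT TAA AGC — ATG at 31, stop TAG at 37 → 9 nt; ATG at 49, stop TAA at 67 → 21 nt; ATG at 55, stop TAA at 67 → 15 nt.
Frame -2: TAC ATT CAG CGC ATG AAT ACG GAA TTA ACA TGA GTT AGC ATG GAG CAA TGA CCA TGC CGT CCC TTT AAA GCT — ATG at 14, stop TGA at 32 → 21 nt; ATG at 41, stop TGA at 50 → 12 nt.
Frame -3: ACA TTC AGC GCA TGA ATA CGG AAT TAA CAT GAG TTA GCA TGG AGC AAT GAC CAT GCC GTC CCT TTA AAG — no ATG→stop ORF.
Forward-strand max 36 nt; reverse-strand max 21 nt. The forward strand has the longer ORF.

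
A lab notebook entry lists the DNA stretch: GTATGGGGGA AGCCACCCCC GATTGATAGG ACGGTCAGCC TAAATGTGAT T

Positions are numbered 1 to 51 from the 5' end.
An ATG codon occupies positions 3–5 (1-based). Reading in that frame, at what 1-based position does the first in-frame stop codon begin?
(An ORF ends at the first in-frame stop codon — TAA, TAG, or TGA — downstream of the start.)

24

Codons from position 3: ATG (3–5), GGG (6–8), GAA (9–11), GCC (12–14), ACC (15–17), CCC (18–20), GAT (21–23), TGA (24–26).
TGA is a stop codon; it begins at position 24.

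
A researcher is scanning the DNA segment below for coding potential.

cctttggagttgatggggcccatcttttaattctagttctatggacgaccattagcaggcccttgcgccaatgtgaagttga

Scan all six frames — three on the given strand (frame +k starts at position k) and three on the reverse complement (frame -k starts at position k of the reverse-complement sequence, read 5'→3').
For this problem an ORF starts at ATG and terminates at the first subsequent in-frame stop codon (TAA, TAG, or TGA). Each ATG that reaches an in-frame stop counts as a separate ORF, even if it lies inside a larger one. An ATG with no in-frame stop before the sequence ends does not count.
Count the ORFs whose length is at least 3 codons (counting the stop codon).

Reverse complement (5'→3'): TCAACTTCACATTGGCGCAAGGGCCTGCTAATGGTCGTCCATAGAACTAGAATTAAAAGATGGGCCCCATCAACTCCAAAGG
Frame +1: CCT TTG GAG TTG ATG GGG CCC ATC TTT TAA TTC TAG TTC TAT GGA CGA CCA TTA GCA GGC CCT TGC GCC AAT GTG AAG TTG — ATG at 13, stop TAA at 28 → 18 nt.
Frame +2: CTT TGG AGT TGA TGG GGC CCA TCT TTT AAT TCT AGT TCT ATG GAC GAC CAT TAG CAG GCC CTT GCG CCA ATG TGA AGT TGA — ATG at 41, stop TAG at 53 → 15 nt; ATG at 71, stop TGA at 74 → 6 nt.
Frame +3: TTT GGA GTT GAT GGG GCC CAT CTT TTA ATT CTA GTT CTA TGG ACG ACC ATT AGC AGG CCC TTG CGC CAA TGT GAA GTT — no ATG→stop ORF.
Frame -1: TCA ACT TCA CAT TGG CGC AAG GGC CTG CTA ATG GTC GTC CAT AGA ACT AGA ATT AAA AGA TGG GCC CCA TCA ACT CCA AAG — no ATG→stop ORF.
Frame -2: CAA CTT CAC ATT GGC GCA AGG GCC TGC TAA TGG TCG TCC ATA GAA CTA GAA TTA AAA GAT GGG CCC CAT CAA CTC CAA AGG — no ATG→stop ORF.
Frame -3: AAC TTC ACA TTG GCG CAA GGG CCT GCT AAT GGT CGT CCA TAG AAC TAG AAT TAA AAG ATG GGC CCC ATC AAC TCC AAA — no ATG→stop ORF.
ORFs ≥ 3 codons: frame +1 13–30 (6 codons), frame +2 41–55 (5 codons). Count = 2.

2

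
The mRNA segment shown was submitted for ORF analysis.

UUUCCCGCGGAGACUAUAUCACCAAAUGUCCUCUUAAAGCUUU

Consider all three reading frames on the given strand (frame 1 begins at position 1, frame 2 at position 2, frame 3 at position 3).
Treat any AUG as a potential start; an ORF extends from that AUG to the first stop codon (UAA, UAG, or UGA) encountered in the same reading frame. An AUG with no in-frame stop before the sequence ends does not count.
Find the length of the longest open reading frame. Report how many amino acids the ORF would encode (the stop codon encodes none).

Frame 1: UUU CCC GCG GAG ACU AUA UCA CCA AAU GUC CUC UUA AAG CUU — no AUG→stop ORF.
Frame 2: UUC CCG CGG AGA CUA UAU CAC CAA AUG UCC UCU UAA AGC UUU — AUG at 26, stop UAA at 35 → 12 nt.
Frame 3: UCC CGC GGA GAC UAU AUC ACC AAA UGU CCU CUU AAA GCU — no AUG→stop ORF.
Longest: frame 2, positions 26–37, 12 nt = 4 codons = 3 aa. → 3 amino acids.

3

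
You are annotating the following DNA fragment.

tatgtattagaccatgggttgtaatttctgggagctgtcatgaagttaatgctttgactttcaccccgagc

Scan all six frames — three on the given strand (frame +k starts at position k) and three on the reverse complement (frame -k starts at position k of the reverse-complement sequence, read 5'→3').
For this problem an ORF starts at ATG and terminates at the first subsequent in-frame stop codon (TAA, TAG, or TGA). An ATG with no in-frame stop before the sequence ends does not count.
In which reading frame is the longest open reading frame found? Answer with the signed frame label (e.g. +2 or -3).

+2

Reverse complement (5'→3'): GCTCGGGGTGAAAGTCAAAGCATTAACTTCATGACAGCTCCCAGAAATTACAACCCATGGTCTAATACATA
Frame +1: TAT GTA TTA GAC CAT GGG TTG TAA TTT CTG GGA GCT GTC ATG AAG TTA ATG CTT TGA CTT TCA CCC CGA — ATG at 40, stop TGA at 55 → 18 nt; ATG at 49, stop TGA at 55 → 9 nt.
Frame +2: ATG TAT TAG ACC ATG GGT TGT AAT TTC TGG GAG CTG TCA TGA AGT TAA TGC TTT GAC TTT CAC CCC GAG — ATG at 2, stop TAG at 8 → 9 nt; ATG at 14, stop TGA at 41 → 30 nt.
Frame +3: TGT ATT AGA CCA TGG GTT GTA ATT TCT GGG AGC TGT CAT GAA GTT AAT GCT TTG ACT TTC ACC CCG AGC — no ATG→stop ORF.
Frame -1: GCT CGG GGT GAA AGT CAA AGC ATT AAC TTC ATG ACA GCT CCC AGA AAT TAC AAC CCA TGG TCT AAT ACA — no ATG→stop ORF.
Frame -2: CTC GGG GTG AAA GTC AAA GCA TTA ACT TCA TGA CAG CTC CCA GAA ATT ACA ACC CAT GGT CTA ATA CAT — no ATG→stop ORF.
Frame -3: TCG GGG TGA AAG TCA AAG CAT TAA CTT CAT GAC AGC TCC CAG AAA TTA CAA CCC ATG GTC TAA TAC ATA — ATG at 57, stop TAA at 63 → 9 nt.
Longest ORF is 30 nt in frame +2 (positions 14–43).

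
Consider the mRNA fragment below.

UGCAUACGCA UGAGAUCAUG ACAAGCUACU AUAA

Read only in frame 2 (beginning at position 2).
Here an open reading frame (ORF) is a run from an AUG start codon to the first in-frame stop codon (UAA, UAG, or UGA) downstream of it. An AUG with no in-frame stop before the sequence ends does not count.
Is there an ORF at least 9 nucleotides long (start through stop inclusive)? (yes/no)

no

Frame 2: GCA UAC GCA UGA GAU CAU GAC AAG CUA CUA UAA — no AUG→stop ORF.
Largest ORF found is 0 nucleotides < 9, so no.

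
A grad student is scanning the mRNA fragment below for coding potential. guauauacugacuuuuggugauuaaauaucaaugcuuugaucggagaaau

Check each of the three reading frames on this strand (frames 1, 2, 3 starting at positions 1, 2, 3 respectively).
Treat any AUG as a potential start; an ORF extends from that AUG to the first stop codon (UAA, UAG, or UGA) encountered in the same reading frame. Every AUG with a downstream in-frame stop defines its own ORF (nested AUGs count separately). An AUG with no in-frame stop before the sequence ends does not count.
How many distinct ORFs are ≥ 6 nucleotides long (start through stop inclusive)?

Frame 1: GUA UAU ACU GAC UUU UGG UGA UUA AAU AUC AAU GCU UUG AUC GGA GAA — no AUG→stop ORF.
Frame 2: UAU AUA CUG ACU UUU GGU GAU UAA AUA UCA AUG CUU UGA UCG GAG AAA — AUG at 32, stop UGA at 38 → 9 nt.
Frame 3: AUA UAC UGA CUU UUG GUG AUU AAA UAU CAA UGC UUU GAU CGG AGA AAU — no AUG→stop ORF.
ORFs ≥ 6 nucleotides: frame 2 32–40 (9 nucleotides). Count = 1.

1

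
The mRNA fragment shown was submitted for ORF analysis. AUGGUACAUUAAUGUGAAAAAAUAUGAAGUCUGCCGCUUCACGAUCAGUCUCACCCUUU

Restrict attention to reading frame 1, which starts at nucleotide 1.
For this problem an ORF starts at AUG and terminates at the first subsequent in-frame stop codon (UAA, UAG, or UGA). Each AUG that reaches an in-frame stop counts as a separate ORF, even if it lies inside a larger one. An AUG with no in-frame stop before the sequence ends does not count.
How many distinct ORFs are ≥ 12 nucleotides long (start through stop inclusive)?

Frame 1: AUG GUA CAU UAA UGU GAA AAA AUA UGA AGU CUG CCG CUU CAC GAU CAG UCU CAC CCU — AUG at 1, stop UAA at 10 → 12 nt.
ORFs ≥ 12 nucleotides: frame 1 1–12 (12 nucleotides). Count = 1.

1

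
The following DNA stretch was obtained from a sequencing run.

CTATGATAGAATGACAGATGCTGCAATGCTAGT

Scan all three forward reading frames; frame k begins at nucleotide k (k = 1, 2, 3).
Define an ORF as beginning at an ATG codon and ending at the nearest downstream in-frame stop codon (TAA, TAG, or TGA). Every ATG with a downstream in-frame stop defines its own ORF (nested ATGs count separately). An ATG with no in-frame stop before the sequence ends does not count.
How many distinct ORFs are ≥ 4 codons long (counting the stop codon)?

Frame 1: CTA TGA TAG AAT GAC AGA TGC TGC AAT GCT AGT — no ATG→stop ORF.
Frame 2: TAT GAT AGA ATG ACA GAT GCT GCA ATG CTA — no ATG→stop ORF.
Frame 3: ATG ATA GAA TGA CAG ATG CTG CAA TGC TAG — ATG at 3, stop TGA at 12 → 12 nt; ATG at 18, stop TAG at 30 → 15 nt.
ORFs ≥ 4 codons: frame 3 3–14 (4 codons), frame 3 18–32 (5 codons). Count = 2.

2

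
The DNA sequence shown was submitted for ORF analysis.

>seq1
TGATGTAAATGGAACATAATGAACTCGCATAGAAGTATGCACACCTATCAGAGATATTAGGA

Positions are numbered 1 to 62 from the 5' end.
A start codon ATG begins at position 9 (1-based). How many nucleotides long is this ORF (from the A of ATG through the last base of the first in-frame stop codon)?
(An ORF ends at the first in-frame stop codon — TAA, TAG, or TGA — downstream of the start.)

Codons from position 9: ATG (9–11), GAA (12–14), CAT (15–17), AAT (18–20), GAA (21–23), CTC (24–26), GCA (27–29), TAG (30–32).
TAG is the first in-frame stop; ORF spans 9–32, 24 nucleotides.

24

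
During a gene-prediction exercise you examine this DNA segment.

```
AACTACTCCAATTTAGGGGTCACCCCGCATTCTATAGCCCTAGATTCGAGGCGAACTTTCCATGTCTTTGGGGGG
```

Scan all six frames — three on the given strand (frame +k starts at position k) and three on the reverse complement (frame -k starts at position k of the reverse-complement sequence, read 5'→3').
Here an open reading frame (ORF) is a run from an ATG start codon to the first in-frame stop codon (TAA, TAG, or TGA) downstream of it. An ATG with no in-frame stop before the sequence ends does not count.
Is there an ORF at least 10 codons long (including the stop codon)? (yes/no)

no

Reverse complement (5'→3'): CCCCCCAAAGACATGGAAAGTTCGCCTCGAATCTAGGGCTATAGAATGCGGGGTGACCCCTAAATTGGAGTAGTT
Frame +1: AAC TAC TCC AAT TTA GGG GTC ACC CCG CAT TCT ATA GCC CTA GAT TCG AGG CGA ACT TTC CAT GTC TTT GGG GGG — no ATG→stop ORF.
Frame +2: ACT ACT CCA ATT TAG GGG TCA CCC CGC ATT CTA TAG CCC TAG ATT CGA GGC GAA CTT TCC ATG TCT TTG GGG — no ATG→stop ORF.
Frame +3: CTA CTC CAA TTT AGG GGT CAC CCC GCA TTC TAT AGC CCT AGA TTC GAG GCG AAC TTT CCA TGT CTT TGG GGG — no ATG→stop ORF.
Frame -1: CCC CCC AAA GAC ATG GAA AGT TCG CCT CGA ATC TAG GGC TAT AGA ATG CGG GGT GAC CCC TAA ATT GGA GTA GTT — ATG at 13, stop TAG at 34 → 24 nt; ATG at 46, stop TAA at 61 → 18 nt.
Frame -2: CCC CCA AAG ACA TGG AAA GTT CGC CTC GAA TCT AGG GCT ATA GAA TGC GGG GTG ACC CCT AAA TTG GAG TAG — no ATG→stop ORF.
Frame -3: CCC CAA AGA CAT GGA AAG TTC GCC TCG AAT CTA GGG CTA TAG AAT GCG GGG TGA CCC CTA AAT TGG AGT AGT — no ATG→stop ORF.
Largest ORF found is 8 codons < 10, so no.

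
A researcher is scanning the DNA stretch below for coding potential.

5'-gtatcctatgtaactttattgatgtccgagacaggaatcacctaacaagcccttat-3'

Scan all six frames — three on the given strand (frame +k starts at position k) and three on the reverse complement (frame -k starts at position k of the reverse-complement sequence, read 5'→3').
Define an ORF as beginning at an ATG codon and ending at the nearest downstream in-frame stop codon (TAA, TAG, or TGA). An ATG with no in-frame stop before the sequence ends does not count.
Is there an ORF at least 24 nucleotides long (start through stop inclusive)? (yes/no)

Reverse complement (5'→3'): ATAAGGGCTTGTTAGGTGATTCCTGTCTCGGACATCAATAAAGTTACATAGGATAC
Frame +1: GTA TCC TAT GTA ACT TTA TTG ATG TCC GAG ACA GGA ATC ACC TAA CAA GCC CTT — ATG at 22, stop TAA at 43 → 24 nt.
Frame +2: TAT CCT ATG TAA CTT TAT TGA TGT CCG AGA CAG GAA TCA CCT AAC AAG CCC TTA — ATG at 8, stop TAA at 11 → 6 nt.
Frame +3: ATC CTA TGT AAC TTT ATT GAT GTC CGA GAC AGG AAT CAC CTA ACA AGC CCT TAT — no ATG→stop ORF.
Frame -1: ATA AGG GCT TGT TAG GTG ATT CCT GTC TCG GAC ATC AAT AAA GTT ACA TAG GAT — no ATG→stop ORF.
Frame -2: TAA GGG CTT GTT AGG TGA TTC CTG TCT CGG ACA TCA ATA AAG TTA CAT AGG ATA — no ATG→stop ORF.
Frame -3: AAG GGC TTG TTA GGT GAT TCC TGT CTC GGA CAT CAA TAA AGT TAC ATA GGA TAC — no ATG→stop ORF.
Frame +1 has an ORF of 24 nucleotides (positions 22–45) ≥ 24, so yes.

yes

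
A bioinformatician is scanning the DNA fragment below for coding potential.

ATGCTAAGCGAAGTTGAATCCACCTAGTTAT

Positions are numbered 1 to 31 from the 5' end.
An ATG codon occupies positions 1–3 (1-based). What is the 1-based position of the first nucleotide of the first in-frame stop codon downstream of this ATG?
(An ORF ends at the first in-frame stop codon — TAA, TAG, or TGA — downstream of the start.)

Codons from position 1: ATG (1–3), CTA (4–6), AGC (7–9), GAA (10–12), GTT (13–15), GAA (16–18), TCC (19–21), ACC (22–24), TAG (25–27).
TAG is a stop codon; it begins at position 25.

25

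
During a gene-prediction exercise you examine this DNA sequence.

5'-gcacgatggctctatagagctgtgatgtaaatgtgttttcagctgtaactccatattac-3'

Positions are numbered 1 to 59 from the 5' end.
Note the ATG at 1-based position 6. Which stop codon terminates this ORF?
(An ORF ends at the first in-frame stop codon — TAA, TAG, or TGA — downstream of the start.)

Codons from position 6: ATG (6–8), GCT (9–11), CTA (12–14), TAG (15–17).
The first in-frame stop codon is TAG.

TAG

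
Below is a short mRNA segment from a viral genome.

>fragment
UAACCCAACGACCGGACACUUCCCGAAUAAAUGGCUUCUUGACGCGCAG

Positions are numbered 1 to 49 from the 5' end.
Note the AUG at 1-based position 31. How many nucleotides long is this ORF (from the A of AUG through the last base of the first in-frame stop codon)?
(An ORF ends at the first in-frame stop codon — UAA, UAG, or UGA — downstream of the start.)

Codons from position 31: AUG (31–33), GCU (34–36), UCU (37–39), UGA (40–42).
UGA is the first in-frame stop; ORF spans 31–42, 12 nucleotides.

12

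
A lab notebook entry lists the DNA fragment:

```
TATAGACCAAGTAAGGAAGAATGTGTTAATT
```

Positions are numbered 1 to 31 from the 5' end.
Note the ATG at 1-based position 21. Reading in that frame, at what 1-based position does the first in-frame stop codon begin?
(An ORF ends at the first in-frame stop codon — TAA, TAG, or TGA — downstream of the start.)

Codons from position 21: ATG (21–23), TGT (24–26), TAA (27–29).
TAA is a stop codon; it begins at position 27.

27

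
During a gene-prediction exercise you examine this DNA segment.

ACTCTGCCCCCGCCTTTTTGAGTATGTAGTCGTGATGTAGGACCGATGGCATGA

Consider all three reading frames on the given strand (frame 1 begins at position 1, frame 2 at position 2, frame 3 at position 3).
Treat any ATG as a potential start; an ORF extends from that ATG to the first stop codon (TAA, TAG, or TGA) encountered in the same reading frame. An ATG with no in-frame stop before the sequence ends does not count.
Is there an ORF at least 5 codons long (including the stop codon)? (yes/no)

Frame 1: ACT CTG CCC CCG CCT TTT TGA GTA TGT AGT CGT GAT GTA GGA CCG ATG GCA TGA — ATG at 46, stop TGA at 52 → 9 nt.
Frame 2: CTC TGC CCC CGC CTT TTT GAG TAT GTA GTC GTG ATG TAG GAC CGA TGG CAT — ATG at 35, stop TAG at 38 → 6 nt.
Frame 3: TCT GCC CCC GCC TTT TTG AGT ATG TAG TCG TGA TGT AGG ACC GAT GGC ATG — ATG at 24, stop TAG at 27 → 6 nt.
Largest ORF found is 3 codons < 5, so no.

no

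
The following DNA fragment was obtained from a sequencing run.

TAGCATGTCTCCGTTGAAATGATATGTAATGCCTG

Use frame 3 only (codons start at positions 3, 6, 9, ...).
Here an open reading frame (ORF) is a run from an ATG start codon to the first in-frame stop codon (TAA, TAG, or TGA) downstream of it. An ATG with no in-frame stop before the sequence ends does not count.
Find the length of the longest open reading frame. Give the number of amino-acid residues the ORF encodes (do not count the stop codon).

Frame 3: GCA TGT CTC CGT TGA AAT GAT ATG TAA TGC CTG — ATG at 24, stop TAA at 27 → 6 nt.
Longest: frame 3, positions 24–29, 6 nt = 2 codons = 1 aa. → 1 amino acids.

1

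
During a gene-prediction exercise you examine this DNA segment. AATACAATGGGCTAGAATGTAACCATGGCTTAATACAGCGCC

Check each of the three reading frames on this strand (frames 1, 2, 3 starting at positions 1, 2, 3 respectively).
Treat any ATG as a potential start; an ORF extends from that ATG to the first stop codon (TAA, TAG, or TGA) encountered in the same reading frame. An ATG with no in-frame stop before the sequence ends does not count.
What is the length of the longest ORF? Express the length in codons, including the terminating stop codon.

3

Frame 1: AAT ACA ATG GGC TAG AAT GTA ACC ATG GCT TAA TAC AGC GCC — ATG at 7, stop TAG at 13 → 9 nt; ATG at 25, stop TAA at 31 → 9 nt.
Frame 2: ATA CAA TGG GCT AGA ATG TAA CCA TGG CTT AAT ACA GCG — ATG at 17, stop TAA at 20 → 6 nt.
Frame 3: TAC AAT GGG CTA GAA TGT AAC CAT GGC TTA ATA CAG CGC — no ATG→stop ORF.
Longest: frame 1, positions 7–15, 9 nt = 3 codons = 2 aa. → 3 codons.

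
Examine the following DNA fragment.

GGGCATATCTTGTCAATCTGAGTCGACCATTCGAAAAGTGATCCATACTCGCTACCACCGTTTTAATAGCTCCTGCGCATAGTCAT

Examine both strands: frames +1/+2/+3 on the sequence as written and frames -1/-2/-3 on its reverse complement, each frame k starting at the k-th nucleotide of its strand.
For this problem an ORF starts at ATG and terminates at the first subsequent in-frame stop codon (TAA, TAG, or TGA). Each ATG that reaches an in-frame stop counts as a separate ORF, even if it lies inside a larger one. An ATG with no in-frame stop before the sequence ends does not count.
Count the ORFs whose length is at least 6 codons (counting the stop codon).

Reverse complement (5'→3'): ATGACTATGCGCAGGAGCTATTAAAACGGTGGTAGCGAGTATGGATCACTTTTCGAATGGTCGACTCAGATTGACAAGATATGCCC
Frame +1: GGG CAT ATC TTG TCA ATC TGA GTC GAC CAT TCG AAA AGT GAT CCA TAC TCG CTA CCA CCG TTT TAA TAG CTC CTG CGC ATA GTC — no ATG→stop ORF.
Frame +2: GGC ATA TCT TGT CAA TCT GAG TCG ACC ATT CGA AAA GTG ATC CAT ACT CGC TAC CAC CGT TTT AAT AGC TCC TGC GCA TAG TCA — no ATG→stop ORF.
Frame +3: GCA TAT CTT GTC AAT CTG AGT CGA CCA TTC GAA AAG TGA TCC ATA CTC GCT ACC ACC GTT TTA ATA GCT CCT GCG CAT AGT CAT — no ATG→stop ORF.
Frame -1: ATG ACT ATG CGC AGG AGC TAT TAA AAC GGT GGT AGC GAG TAT GGA TCA CTT TTC GAA TGG TCG ACT CAG ATT GAC AAG ATA TGC — ATG at 1, stop TAA at 22 → 24 nt; ATG at 7, stop TAA at 22 → 18 nt.
Frame -2: TGA CTA TGC GCA GGA GCT ATT AAA ACG GTG GTA GCG AGT ATG GAT CAC TTT TCG AAT GGT CGA CTC AGA TTG ACA AGA TAT GCC — no ATG→stop ORF.
Frame -3: GAC TAT GCG CAG GAG CTA TTA AAA CGG TGG TAG CGA GTA TGG ATC ACT TTT CGA ATG GTC GAC TCA GAT TGA CAA GAT ATG CCC — ATG at 57, stop TGA at 72 → 18 nt.
ORFs ≥ 6 codons: frame -1 1–24 (8 codons), frame -1 7–24 (6 codons), frame -3 57–74 (6 codons). Count = 3.

3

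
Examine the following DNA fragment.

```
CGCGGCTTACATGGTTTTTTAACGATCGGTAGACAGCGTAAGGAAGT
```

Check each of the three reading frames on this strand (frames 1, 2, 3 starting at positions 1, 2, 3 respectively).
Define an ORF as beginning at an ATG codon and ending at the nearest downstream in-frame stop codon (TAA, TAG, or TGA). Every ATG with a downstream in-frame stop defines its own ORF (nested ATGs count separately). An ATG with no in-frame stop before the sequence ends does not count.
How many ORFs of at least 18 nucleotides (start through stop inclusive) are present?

Frame 1: CGC GGC TTA CAT GGT TTT TTA ACG ATC GGT AGA CAG CGT AAG GAA — no ATG→stop ORF.
Frame 2: GCG GCT TAC ATG GTT TTT TAA CGA TCG GTA GAC AGC GTA AGG AAG — ATG at 11, stop TAA at 20 → 12 nt.
Frame 3: CGG CTT ACA TGG TTT TTT AAC GAT CGG TAG ACA GCG TAA GGA AGT — no ATG→stop ORF.
No ORF reaches 18 nucleotides. Count = 0.

0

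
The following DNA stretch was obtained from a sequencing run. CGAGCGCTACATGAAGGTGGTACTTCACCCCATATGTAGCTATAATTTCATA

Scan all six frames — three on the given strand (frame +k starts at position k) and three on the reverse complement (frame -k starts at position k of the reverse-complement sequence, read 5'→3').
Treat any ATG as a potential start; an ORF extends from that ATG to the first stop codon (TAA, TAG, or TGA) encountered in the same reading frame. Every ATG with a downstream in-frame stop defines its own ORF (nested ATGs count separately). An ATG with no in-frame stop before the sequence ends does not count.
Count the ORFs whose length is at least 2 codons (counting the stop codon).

Reverse complement (5'→3'): TATGAAATTATAGCTACATATGGGGTGAAGTACCACCTTCATGTAGCGCTCG
Frame +1: CGA GCG CTA CAT GAA GGT GGT ACT TCA CCC CAT ATG TAG CTA TAA TTT CAT — ATG at 34, stop TAG at 37 → 6 nt.
Frame +2: GAG CGC TAC ATG AAG GTG GTA CTT CAC CCC ATA TGT AGC TAT AAT TTC ATA — no ATG→stop ORF.
Frame +3: AGC GCT ACA TGA AGG TGG TAC TTC ACC CCA TAT GTA GCT ATA ATT TCA — no ATG→stop ORF.
Frame -1: TAT GAA ATT ATA GCT ACA TAT GGG GTG AAG TAC CAC CTT CAT GTA GCG CTC — no ATG→stop ORF.
Frame -2: ATG AAA TTA TAG CTA CAT ATG GGG TGA AGT ACC ACC TTC ATG TAG CGC TCG — ATG at 2, stop TAG at 11 → 12 nt; ATG at 20, stop TGA at 26 → 9 nt; ATG at 41, stop TAG at 44 → 6 nt.
Frame -3: TGA AAT TAT AGC TAC ATA TGG GGT GAA GTA CCA CCT TCA TGT AGC GCT — no ATG→stop ORF.
ORFs ≥ 2 codons: frame +1 34–39 (2 codons), frame -2 2–13 (4 codons), frame -2 20–28 (3 codons), frame -2 41–46 (2 codons). Count = 4.

4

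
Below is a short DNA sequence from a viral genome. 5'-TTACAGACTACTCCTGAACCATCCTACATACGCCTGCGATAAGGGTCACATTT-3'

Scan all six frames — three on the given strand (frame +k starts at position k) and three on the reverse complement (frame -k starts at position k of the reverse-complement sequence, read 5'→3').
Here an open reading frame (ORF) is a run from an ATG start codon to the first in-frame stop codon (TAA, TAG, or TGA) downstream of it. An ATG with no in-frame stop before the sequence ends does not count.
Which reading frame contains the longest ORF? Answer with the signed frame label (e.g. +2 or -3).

Reverse complement (5'→3'): AAATGTGACCCTTATCGCAGGCGTATGTAGGATGGTTCAGGAGTAGTCTGTAA
Frame +1: TTA CAG ACT ACT CCT GAA CCA TCC TAC ATA CGC CTG CGA TAA GGG TCA CAT — no ATG→stop ORF.
Frame +2: TAC AGA CTA CTC CTG AAC CAT CCT ACA TAC GCC TGC GAT AAG GGT CAC ATT — no ATG→stop ORF.
Frame +3: ACA GAC TAC TCC TGA ACC ATC CTA CAT ACG CCT GCG ATA AGG GTC ACA TTT — no ATG→stop ORF.
Frame -1: AAA TGT GAC CCT TAT CGC AGG CGT ATG TAG GAT GGT TCA GGA GTA GTC TGT — ATG at 25, stop TAG at 28 → 6 nt.
Frame -2: AAT GTG ACC CTT ATC GCA GGC GTA TGT AGG ATG GTT CAG GAG TAG TCT GTA — ATG at 32, stop TAG at 44 → 15 nt.
Frame -3: ATG TGA CCC TTA TCG CAG GCG TAT GTA GGA TGG TTC AGG AGT AGT CTG TAA — ATG at 3, stop TGA at 6 → 6 nt.
Longest ORF is 15 nt in frame -2 (positions 32–46).

-2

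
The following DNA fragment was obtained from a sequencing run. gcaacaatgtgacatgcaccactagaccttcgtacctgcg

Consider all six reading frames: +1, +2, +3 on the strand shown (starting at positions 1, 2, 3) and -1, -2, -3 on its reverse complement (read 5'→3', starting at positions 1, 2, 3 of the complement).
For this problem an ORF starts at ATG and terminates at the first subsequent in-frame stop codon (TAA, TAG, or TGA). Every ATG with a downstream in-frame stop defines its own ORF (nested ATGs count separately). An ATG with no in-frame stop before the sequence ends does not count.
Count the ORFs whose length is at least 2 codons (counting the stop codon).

Reverse complement (5'→3'): CGCAGGTACGAAGGTCTAGTGGTGCATGTCACATTGTTGC
Frame +1: GCA ACA ATG TGA CAT GCA CCA CTA GAC CTT CGT ACC TGC — ATG at 7, stop TGA at 10 → 6 nt.
Frame +2: CAA CAA TGT GAC ATG CAC CAC TAG ACC TTC GTA CCT GCG — ATG at 14, stop TAG at 23 → 12 nt.
Frame +3: AAC AAT GTG ACA TGC ACC ACT AGA CCT TCG TAC CTG — no ATG→stop ORF.
Frame -1: CGC AGG TAC GAA GGT CTA GTG GTG CAT GTC ACA TTG TTG — no ATG→stop ORF.
Frame -2: GCA GGT ACG AAG GTC TAG TGG TGC ATG TCA CAT TGT TGC — no ATG→stop ORF.
Frame -3: CAG GTA CGA AGG TCT AGT GGT GCA TGT CAC ATT GTT — no ATG→stop ORF.
ORFs ≥ 2 codons: frame +1 7–12 (2 codons), frame +2 14–25 (4 codons). Count = 2.

2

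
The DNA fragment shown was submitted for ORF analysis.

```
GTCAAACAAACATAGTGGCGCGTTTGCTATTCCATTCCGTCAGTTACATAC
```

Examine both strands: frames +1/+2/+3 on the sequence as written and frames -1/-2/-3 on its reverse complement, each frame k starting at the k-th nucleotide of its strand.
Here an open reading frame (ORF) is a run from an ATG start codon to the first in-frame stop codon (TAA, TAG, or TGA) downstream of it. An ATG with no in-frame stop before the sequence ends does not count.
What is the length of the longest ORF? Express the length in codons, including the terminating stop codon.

4

Reverse complement (5'→3'): GTATGTAACTGACGGAATGGAATAGCAAACGCGCCACTATGTTTGTTTGAC
Frame +1: GTC AAA CAA ACA TAG TGG CGC GTT TGC TAT TCC ATT CCG TCA GTT ACA TAC — no ATG→stop ORF.
Frame +2: TCA AAC AAA CAT AGT GGC GCG TTT GCT ATT CCA TTC CGT CAG TTA CAT — no ATG→stop ORF.
Frame +3: CAA ACA AAC ATA GTG GCG CGT TTG CTA TTC CAT TCC GTC AGT TAC ATA — no ATG→stop ORF.
Frame -1: GTA TGT AAC TGA CGG AAT GGA ATA GCA AAC GCG CCA CTA TGT TTG TTT GAC — no ATG→stop ORF.
Frame -2: TAT GTA ACT GAC GGA ATG GAA TAG CAA ACG CGC CAC TAT GTT TGT TTG — ATG at 17, stop TAG at 23 → 9 nt.
Frame -3: ATG TAA CTG ACG GAA TGG AAT AGC AAA CGC GCC ACT ATG TTT GTT TGA — ATG at 3, stop TAA at 6 → 6 nt; ATG at 39, stop TGA at 48 → 12 nt.
Longest: frame -3, positions 39–50, 12 nt = 4 codons = 3 aa. → 4 codons.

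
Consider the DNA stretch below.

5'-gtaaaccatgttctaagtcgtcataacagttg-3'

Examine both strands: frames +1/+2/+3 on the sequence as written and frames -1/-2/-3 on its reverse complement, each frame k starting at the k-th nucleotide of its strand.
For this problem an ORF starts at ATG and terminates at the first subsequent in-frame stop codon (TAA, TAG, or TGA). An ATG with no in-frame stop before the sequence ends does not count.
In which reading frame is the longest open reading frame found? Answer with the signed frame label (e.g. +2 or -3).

-3

Reverse complement (5'→3'): CAACTGTTATGACGACTTAGAACATGGTTTAC
Frame +1: GTA AAC CAT GTT CTA AGT CGT CAT AAC AGT — no ATG→stop ORF.
Frame +2: TAA ACC ATG TTC TAA GTC GTC ATA ACA GTT — ATG at 8, stop TAA at 14 → 9 nt.
Frame +3: AAA CCA TGT TCT AAG TCG TCA TAA CAG TTG — no ATG→stop ORF.
Frame -1: CAA CTG TTA TGA CGA CTT AGA ACA TGG TTT — no ATG→stop ORF.
Frame -2: AAC TGT TAT GAC GAC TTA GAA CAT GGT TTA — no ATG→stop ORF.
Frame -3: ACT GTT ATG ACG ACT TAG AAC ATG GTT TAC — ATG at 9, stop TAG at 18 → 12 nt.
Longest ORF is 12 nt in frame -3 (positions 9–20).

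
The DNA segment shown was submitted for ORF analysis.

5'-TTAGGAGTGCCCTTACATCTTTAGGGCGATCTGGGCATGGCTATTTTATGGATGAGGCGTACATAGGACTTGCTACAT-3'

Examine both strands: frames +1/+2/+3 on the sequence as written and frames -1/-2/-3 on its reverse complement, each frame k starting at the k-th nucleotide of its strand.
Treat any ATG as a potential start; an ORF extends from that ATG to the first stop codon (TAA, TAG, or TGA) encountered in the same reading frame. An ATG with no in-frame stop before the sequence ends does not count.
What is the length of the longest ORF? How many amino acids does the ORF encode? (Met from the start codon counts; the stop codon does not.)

9

Reverse complement (5'→3'): ATGTAGCAAGTCCTATGTACGCCTCATCCATAAAATAGCCATGCCCAGATCGCCCTAAAGATGTAAGGGCACTCCTAA
Frame +1: TTA GGA GTG CCC TTA CAT CTT TAG GGC GAT CTG GGC ATG GCT ATT TTA TGG ATG AGG CGT ACA TAG GAC TTG CTA CAT — ATG at 37, stop TAG at 64 → 30 nt; ATG at 52, stop TAG at 64 → 15 nt.
Frame +2: TAG GAG TGC CCT TAC ATC TTT AGG GCG ATC TGG GCA TGG CTA TTT TAT GGA TGA GGC GTA CAT AGG ACT TGC TAC — no ATG→stop ORF.
Frame +3: AGG AGT GCC CTT ACA TCT TTA GGG CGA TCT GGG CAT GGC TAT TTT ATG GAT GAG GCG TAC ATA GGA CTT GCT ACA — no ATG→stop ORF.
Frame -1: ATG TAG CAA GTC CTA TGT ACG CCT CAT CCA TAA AAT AGC CAT GCC CAG ATC GCC CTA AAG ATG TAA GGG CAC TCC TAA — ATG at 1, stop TAG at 4 → 6 nt; ATG at 61, stop TAA at 64 → 6 nt.
Frame -2: TGT AGC AAG TCC TAT GTA CGC CTC ATC CAT AAA ATA GCC ATG CCC AGA TCG CCC TAA AGA TGT AAG GGC ACT CCT — ATG at 41, stop TAA at 56 → 18 nt.
Frame -3: GTA GCA AGT CCT ATG TAC GCC TCA TCC ATA AAA TAG CCA TGC CCA GAT CGC CCT AAA GAT GTA AGG GCA CTC CTA — ATG at 15, stop TAG at 36 → 24 nt.
Longest: frame +1, positions 37–66, 30 nt = 10 codons = 9 aa. → 9 amino acids.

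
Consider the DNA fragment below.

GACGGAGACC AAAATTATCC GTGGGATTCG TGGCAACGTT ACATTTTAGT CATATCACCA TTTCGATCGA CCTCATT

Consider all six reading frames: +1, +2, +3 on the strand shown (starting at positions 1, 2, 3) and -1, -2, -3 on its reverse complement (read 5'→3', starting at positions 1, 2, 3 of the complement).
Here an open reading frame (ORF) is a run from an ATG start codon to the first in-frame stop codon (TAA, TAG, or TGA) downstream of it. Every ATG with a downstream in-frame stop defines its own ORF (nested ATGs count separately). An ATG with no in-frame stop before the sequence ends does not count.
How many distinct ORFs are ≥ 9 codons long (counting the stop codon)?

1

Reverse complement (5'→3'): AATGAGGTCGATCGAAATGGTGATATGACTAAAATGTAACGTTGCCACGAATCCCACGGATAATTTTGGTCTCCGTC
Frame +1: GAC GGA GAC CAA AAT TAT CCG TGG GAT TCG TGG CAA CGT TAC ATT TTA GTC ATA TCA CCA TTT CGA TCG ACC TCA — no ATG→stop ORF.
Frame +2: ACG GAG ACC AAA ATT ATC CGT GGG ATT CGT GGC AAC GTT ACA TTT TAG TCA TAT CAC CAT TTC GAT CGA CCT CAT — no ATG→stop ORF.
Frame +3: CGG AGA CCA AAA TTA TCC GTG GGA TTC GTG GCA ACG TTA CAT TTT AGT CAT ATC ACC ATT TCG ATC GAC CTC ATT — no ATG→stop ORF.
Frame -1: AAT GAG GTC GAT CGA AAT GGT GAT ATG ACT AAA ATG TAA CGT TGC CAC GAA TCC CAC GGA TAA TTT TGG TCT CCG — ATG at 25, stop TAA at 37 → 15 nt; ATG at 34, stop TAA at 37 → 6 nt.
Frame -2: ATG AGG TCG ATC GAA ATG GTG ATA TGA CTA AAA TGT AAC GTT GCC ACG AAT CCC ACG GAT AAT TTT GGT CTC CGT — ATG at 2, stop TGA at 26 → 27 nt; ATG at 17, stop TGA at 26 → 12 nt.
Frame -3: TGA GGT CGA TCG AAA TGG TGA TAT GAC TAA AAT GTA ACG TTG CCA CGA ATC CCA CGG ATA ATT TTG GTC TCC GTC — no ATG→stop ORF.
ORFs ≥ 9 codons: frame -2 2–28 (9 codons). Count = 1.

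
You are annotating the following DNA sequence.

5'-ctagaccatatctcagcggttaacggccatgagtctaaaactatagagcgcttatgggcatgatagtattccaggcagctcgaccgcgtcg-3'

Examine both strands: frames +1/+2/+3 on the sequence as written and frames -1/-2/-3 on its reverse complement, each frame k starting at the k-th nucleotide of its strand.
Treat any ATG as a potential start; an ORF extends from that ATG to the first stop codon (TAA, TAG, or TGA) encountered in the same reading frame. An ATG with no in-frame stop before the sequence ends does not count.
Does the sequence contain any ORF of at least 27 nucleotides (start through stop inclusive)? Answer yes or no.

no

Reverse complement (5'→3'): CGACGCGGTCGAGCTGCCTGGAATACTATCATGCCCATAAGCGCTCTATAGTTTTAGACTCATGGCCGTTAACCGCTGAGATATGGTCTAG
Frame +1: CTA GAC CAT ATC TCA GCG GTT AAC GGC CAT GAG TCT AAA ACT ATA GAG CGC TTA TGG GCA TGA TAG TAT TCC AGG CAG CTC GAC CGC GTC — no ATG→stop ORF.
Frame +2: TAG ACC ATA TCT CAG CGG TTA ACG GCC ATG AGT CTA AAA CTA TAG AGC GCT TAT GGG CAT GAT AGT ATT CCA GGC AGC TCG ACC GCG TCG — ATG at 29, stop TAG at 44 → 18 nt.
Frame +3: AGA CCA TAT CTC AGC GGT TAA CGG CCA TGA GTC TAA AAC TAT AGA GCG CTT ATG GGC ATG ATA GTA TTC CAG GCA GCT CGA CCG CGT — no ATG→stop ORF.
Frame -1: CGA CGC GGT CGA GCT GCC TGG AAT ACT ATC ATG CCC ATA AGC GCT CTA TAG TTT TAG ACT CAT GGC CGT TAA CCG CTG AGA TAT GGT CTA — ATG at 31, stop TAG at 49 → 21 nt.
Frame -2: GAC GCG GTC GAG CTG CCT GGA ATA CTA TCA TGC CCA TAA GCG CTC TAT AGT TTT AGA CTC ATG GCC GTT AAC CGC TGA GAT ATG GTC TAG — ATG at 62, stop TGA at 77 → 18 nt; ATG at 83, stop TAG at 89 → 9 nt.
Frame -3: ACG CGG TCG AGC TGC CTG GAA TAC TAT CAT GCC CAT AAG CGC TCT ATA GTT TTA GAC TCA TGG CCG TTA ACC GCT GAG ATA TGG TCT — no ATG→stop ORF.
Largest ORF found is 21 nucleotides < 27, so no.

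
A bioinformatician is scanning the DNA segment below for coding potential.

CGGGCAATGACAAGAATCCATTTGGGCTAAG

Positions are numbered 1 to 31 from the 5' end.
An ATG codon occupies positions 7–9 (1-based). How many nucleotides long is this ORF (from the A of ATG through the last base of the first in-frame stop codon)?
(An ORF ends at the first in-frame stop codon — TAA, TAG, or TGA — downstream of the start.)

Codons from position 7: ATG (7–9), ACA (10–12), AGA (13–15), ATC (16–18), CAT (19–21), TTG (22–24), GGC (25–27), TAA (28–30).
TAA is the first in-frame stop; ORF spans 7–30, 24 nucleotides.

24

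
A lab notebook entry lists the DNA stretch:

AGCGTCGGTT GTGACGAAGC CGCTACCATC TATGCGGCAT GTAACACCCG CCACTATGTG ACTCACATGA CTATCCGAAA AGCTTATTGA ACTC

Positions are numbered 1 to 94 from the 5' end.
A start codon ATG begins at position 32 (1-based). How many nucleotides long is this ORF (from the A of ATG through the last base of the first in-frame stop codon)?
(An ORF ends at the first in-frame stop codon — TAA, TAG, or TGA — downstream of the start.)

Codons from position 32: ATG (32–34), CGG (35–37), CAT (38–40), GTA (41–43), ACA (44–46), CCC (47–49), GCC (50–52), ACT (53–55), ATG (56–58), TGA (59–61).
TGA is the first in-frame stop; ORF spans 32–61, 30 nucleotides.

30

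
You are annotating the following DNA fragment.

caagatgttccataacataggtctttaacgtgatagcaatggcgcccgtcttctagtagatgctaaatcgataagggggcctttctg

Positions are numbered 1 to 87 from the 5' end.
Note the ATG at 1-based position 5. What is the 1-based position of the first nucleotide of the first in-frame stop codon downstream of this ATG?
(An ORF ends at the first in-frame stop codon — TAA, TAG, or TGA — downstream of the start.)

Codons from position 5: ATG (5–7), TTC (8–10), CAT (11–13), AAC (14–16), ATA (17–19), GGT (20–22), CTT (23–25), TAA (26–28).
TAA is a stop codon; it begins at position 26.

26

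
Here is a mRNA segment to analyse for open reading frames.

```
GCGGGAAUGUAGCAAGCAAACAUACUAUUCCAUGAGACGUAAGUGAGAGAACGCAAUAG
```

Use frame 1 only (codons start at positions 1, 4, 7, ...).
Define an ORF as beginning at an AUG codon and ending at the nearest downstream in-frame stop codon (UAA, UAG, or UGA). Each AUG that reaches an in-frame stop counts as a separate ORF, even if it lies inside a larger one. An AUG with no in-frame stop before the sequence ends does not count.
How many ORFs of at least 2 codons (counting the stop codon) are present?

1

Frame 1: GCG GGA AUG UAG CAA GCA AAC AUA CUA UUC CAU GAG ACG UAA GUG AGA GAA CGC AAU — AUG at 7, stop UAG at 10 → 6 nt.
ORFs ≥ 2 codons: frame 1 7–12 (2 codons). Count = 1.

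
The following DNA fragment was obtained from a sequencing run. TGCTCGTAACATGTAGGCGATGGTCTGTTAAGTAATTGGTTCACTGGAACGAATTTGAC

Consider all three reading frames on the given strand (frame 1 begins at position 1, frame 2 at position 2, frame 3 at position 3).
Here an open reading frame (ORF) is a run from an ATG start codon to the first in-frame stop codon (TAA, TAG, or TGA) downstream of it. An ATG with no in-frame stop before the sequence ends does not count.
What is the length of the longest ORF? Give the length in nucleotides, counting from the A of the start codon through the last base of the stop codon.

Frame 1: TGC TCG TAA CAT GTA GGC GAT GGT CTG TTA AGT AAT TGG TTC ACT GGA ACG AAT TTG — no ATG→stop ORF.
Frame 2: GCT CGT AAC ATG TAG GCG ATG GTC TGT TAA GTA ATT GGT TCA CTG GAA CGA ATT TGA — ATG at 11, stop TAG at 14 → 6 nt; ATG at 20, stop TAA at 29 → 12 nt.
Frame 3: CTC GTA ACA TGT AGG CGA TGG TCT GTT AAG TAA TTG GTT CAC TGG AAC GAA TTT GAC — no ATG→stop ORF.
Longest: frame 2, positions 20–31, 12 nt = 4 codons = 3 aa. → 12 nucleotides.

12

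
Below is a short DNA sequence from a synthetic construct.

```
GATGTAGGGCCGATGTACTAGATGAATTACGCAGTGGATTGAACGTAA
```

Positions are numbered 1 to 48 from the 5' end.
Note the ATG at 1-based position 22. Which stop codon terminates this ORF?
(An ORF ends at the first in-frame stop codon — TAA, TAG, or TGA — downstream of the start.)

TGA

Codons from position 22: ATG (22–24), AAT (25–27), TAC (28–30), GCA (31–33), GTG (34–36), GAT (37–39), TGA (40–42).
The first in-frame stop codon is TGA.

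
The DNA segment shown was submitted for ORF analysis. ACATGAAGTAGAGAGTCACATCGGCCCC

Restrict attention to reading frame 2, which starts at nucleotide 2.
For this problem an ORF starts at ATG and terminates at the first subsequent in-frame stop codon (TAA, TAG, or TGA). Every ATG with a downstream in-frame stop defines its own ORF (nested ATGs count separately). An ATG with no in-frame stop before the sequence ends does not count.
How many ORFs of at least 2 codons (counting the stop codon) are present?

Frame 2: CAT GAA GTA GAG AGT CAC ATC GGC CCC — no ATG→stop ORF.
No ORF reaches 2 codons. Count = 0.

0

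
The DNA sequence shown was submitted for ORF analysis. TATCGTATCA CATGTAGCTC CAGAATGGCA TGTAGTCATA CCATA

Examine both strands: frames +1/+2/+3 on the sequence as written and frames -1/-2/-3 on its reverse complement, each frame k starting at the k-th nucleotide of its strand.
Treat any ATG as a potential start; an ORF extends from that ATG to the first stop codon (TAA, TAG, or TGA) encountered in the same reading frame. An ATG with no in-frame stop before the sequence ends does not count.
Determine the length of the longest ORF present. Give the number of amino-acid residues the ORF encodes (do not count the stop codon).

Reverse complement (5'→3'): TATGGTATGACTACATGCCATTCTGGAGCTACATGTGATACGATA
Frame +1: TAT CGT ATC ACA TGT AGC TCC AGA ATG GCA TGT AGT CAT ACC ATA — no ATG→stop ORF.
Frame +2: ATC GTA TCA CAT GTA GCT CCA GAA TGG CAT GTA GTC ATA CCA — no ATG→stop ORF.
Frame +3: TCG TAT CAC ATG TAG CTC CAG AAT GGC ATG TAG TCA TAC CAT — ATG at 12, stop TAG at 15 → 6 nt; ATG at 30, stop TAG at 33 → 6 nt.
Frame -1: TAT GGT ATG ACT ACA TGC CAT TCT GGA GCT ACA TGT GAT ACG ATA — no ATG→stop ORF.
Frame -2: ATG GTA TGA CTA CAT GCC ATT CTG GAG CTA CAT GTG ATA CGA — ATG at 2, stop TGA at 8 → 9 nt.
Frame -3: TGG TAT GAC TAC ATG CCA TTC TGG AGC TAC ATG TGA TAC GAT — ATG at 15, stop TGA at 36 → 24 nt; ATG at 33, stop TGA at 36 → 6 nt.
Longest: frame -3, positions 15–38, 24 nt = 8 codons = 7 aa. → 7 amino acids.

7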